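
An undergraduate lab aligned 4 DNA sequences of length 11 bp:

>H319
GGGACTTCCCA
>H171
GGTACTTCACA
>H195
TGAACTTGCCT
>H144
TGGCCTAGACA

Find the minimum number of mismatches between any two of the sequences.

Pairwise Hamming distances:
  H319 vs H171: 2
  H319 vs H195: 4
  H319 vs H144: 5
  H171 vs H195: 5
  H171 vs H144: 5
  H195 vs H144: 5
The smallest is 2, between H319 and H171.

2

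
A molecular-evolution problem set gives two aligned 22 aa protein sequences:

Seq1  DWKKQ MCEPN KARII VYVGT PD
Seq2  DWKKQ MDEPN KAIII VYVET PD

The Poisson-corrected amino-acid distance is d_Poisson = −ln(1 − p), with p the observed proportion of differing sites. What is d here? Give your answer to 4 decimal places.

0.1466

The sequences differ at positions 7 (C/D), 13 (R/I), 19 (G/E).
p = 3/22 = 0.136364.
d = −ln(1 − 0.136364) = −ln(0.863636) = 0.1466.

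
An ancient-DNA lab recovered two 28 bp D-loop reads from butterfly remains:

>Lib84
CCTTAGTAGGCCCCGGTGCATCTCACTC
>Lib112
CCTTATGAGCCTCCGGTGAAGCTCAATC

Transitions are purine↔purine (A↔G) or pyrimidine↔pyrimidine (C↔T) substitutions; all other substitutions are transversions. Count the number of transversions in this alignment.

6

Differing sites — 6:G/T (Tv); 7:T/G (Tv); 10:G/C (Tv); 12:C/T (Ti); 19:C/A (Tv); 21:T/G (Tv); 26:C/A (Tv).
Of the 7 differences, 1 transition and 6 transversions, so the answer is 6.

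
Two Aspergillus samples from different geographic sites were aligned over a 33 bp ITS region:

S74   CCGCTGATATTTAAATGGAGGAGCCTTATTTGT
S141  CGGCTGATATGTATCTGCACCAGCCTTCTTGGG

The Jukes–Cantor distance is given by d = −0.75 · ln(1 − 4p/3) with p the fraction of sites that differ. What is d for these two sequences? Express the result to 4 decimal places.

0.3882

Differing sites — 2:C/G; 11:T/G; 14:A/T; 15:A/C; 18:G/C; 20:G/C; 21:G/C; 28:A/C; 31:T/G; 33:T/G.
p = 10/33 = 0.303030.
d = −0.75 · ln(1 − (4/3)·0.303030) = −0.75 · ln(0.595960) = −0.75 · (-0.517582) = 0.3882.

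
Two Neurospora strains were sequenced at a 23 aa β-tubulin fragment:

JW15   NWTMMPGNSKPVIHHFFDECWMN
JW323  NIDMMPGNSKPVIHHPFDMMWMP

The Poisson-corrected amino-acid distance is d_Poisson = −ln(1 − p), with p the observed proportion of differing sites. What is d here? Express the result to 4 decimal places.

The sequences differ at positions 2 (W/I), 3 (T/D), 16 (F/P), 19 (E/M), 20 (C/M), 23 (N/P).
p = 6/23 = 0.260870.
d = −ln(1 − 0.260870) = −ln(0.739130) = 0.3023.

0.3023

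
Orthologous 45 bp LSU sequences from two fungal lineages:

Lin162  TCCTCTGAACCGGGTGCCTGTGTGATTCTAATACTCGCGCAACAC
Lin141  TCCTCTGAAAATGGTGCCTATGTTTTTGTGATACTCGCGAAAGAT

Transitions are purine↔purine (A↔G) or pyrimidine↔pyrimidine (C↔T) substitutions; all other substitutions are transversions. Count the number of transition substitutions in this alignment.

3

The sequences differ at positions 10 (C/A, transversion), 11 (C/A, transversion), 12 (G/T, transversion), 20 (G/A, transition), 24 (G/T, transversion), 25 (A/T, transversion), 28 (C/G, transversion), 30 (A/G, transition), 40 (C/A, transversion), 43 (C/G, transversion), 45 (C/T, transition).
Of the 11 differences, 3 transitions and 8 transversions, so the answer is 3.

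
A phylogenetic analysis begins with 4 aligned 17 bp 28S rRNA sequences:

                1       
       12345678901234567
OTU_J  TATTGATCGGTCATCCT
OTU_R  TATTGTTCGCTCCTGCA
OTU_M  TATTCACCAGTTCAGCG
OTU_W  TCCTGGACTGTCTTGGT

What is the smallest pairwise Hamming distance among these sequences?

5

Pairwise Hamming distances:
  OTU_J vs OTU_R: 5
  OTU_J vs OTU_M: 8
  OTU_J vs OTU_W: 8
  OTU_R vs OTU_M: 8
  OTU_R vs OTU_W: 9
  OTU_M vs OTU_W: 11
The smallest is 5, between OTU_J and OTU_R.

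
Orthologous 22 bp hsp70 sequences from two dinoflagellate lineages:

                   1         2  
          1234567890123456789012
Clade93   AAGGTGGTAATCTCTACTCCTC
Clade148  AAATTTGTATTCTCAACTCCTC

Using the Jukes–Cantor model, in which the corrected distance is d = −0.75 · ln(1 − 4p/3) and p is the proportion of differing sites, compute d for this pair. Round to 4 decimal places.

The sequences differ at positions 3 (G/A), 4 (G/T), 6 (G/T), 10 (A/T), 15 (T/A).
p = 5/22 = 0.227273.
d = −0.75 · ln(1 − (4/3)·0.227273) = −0.75 · ln(0.696969) = −0.75 · (-0.361014) = 0.2708.

0.2708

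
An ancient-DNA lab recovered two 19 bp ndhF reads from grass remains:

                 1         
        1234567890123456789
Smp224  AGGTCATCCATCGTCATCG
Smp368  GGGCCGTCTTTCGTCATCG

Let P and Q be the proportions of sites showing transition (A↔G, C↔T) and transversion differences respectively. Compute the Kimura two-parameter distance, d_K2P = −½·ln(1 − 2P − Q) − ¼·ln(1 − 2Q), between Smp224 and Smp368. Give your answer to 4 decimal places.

0.3487

The sequences differ at positions 1 (A/G, transition), 4 (T/C, transition), 6 (A/G, transition), 9 (C/T, transition), 10 (A/T, transversion).
Of the 5 differences, 4 transitions and 1 transversion over 19 sites: P = 4/19 = 0.210526, Q = 1/19 = 0.052632.
d = −0.5·ln(0.526316) − 0.25·ln(0.894736) = −0.5·(-0.641853) − 0.25·(-0.111227) = 0.3487.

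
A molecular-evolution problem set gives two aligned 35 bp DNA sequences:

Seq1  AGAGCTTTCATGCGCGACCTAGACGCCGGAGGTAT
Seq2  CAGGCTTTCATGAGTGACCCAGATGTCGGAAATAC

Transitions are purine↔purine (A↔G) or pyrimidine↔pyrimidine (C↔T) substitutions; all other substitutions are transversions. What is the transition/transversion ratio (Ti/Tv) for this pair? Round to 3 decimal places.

Mismatches occur at site 1 (A→C, transversion), site 2 (G→A, transition), site 3 (A→G, transition), site 13 (C→A, transversion), site 15 (C→T, transition), site 20 (T→C, transition), site 24 (C→T, transition), site 26 (C→T, transition), site 31 (G→A, transition), site 32 (G→A, transition), site 35 (T→C, transition).
Of the 11 differences, 9 transitions and 2 transversions, so Ti/Tv = 9/2 = 4.500.

4.500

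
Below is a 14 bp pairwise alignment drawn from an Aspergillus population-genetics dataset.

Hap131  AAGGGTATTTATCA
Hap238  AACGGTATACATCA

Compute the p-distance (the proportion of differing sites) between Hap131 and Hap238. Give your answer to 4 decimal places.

0.2143

Differing sites — 3:G/C; 9:T/A; 10:T/C.
There are 3 differences over 14 sites, so p = 3/14 = 0.2143.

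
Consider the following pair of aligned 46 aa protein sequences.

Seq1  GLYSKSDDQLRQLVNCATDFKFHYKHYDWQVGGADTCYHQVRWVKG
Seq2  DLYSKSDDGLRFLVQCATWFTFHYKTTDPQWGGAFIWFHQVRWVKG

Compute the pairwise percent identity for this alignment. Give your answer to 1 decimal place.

The sequences differ at positions 1 (G/D), 9 (Q/G), 12 (Q/F), 15 (N/Q), 19 (D/W), 21 (K/T), 26 (H/T), 27 (Y/T), 29 (W/P), 31 (V/W), 35 (D/F), 36 (T/I), 37 (C/W), 38 (Y/F).
32 of the 46 sites match, so the percent identity is 32/46 × 100 = 69.6%.

69.6%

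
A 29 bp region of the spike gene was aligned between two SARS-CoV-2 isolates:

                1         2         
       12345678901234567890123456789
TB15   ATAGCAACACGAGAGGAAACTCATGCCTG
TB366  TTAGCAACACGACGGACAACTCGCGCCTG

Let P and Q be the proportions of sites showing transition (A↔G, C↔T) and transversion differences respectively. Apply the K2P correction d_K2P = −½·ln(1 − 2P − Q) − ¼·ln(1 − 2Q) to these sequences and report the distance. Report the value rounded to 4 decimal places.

Mismatches occur at site 1 (A↔T, transversion), site 13 (G↔C, transversion), site 14 (A↔G, transition), site 16 (G↔A, transition), site 17 (A↔C, transversion), site 23 (A↔G, transition), site 24 (T↔C, transition).
Of the 7 differences, 4 transitions and 3 transversions over 29 sites: P = 4/29 = 0.137931, Q = 3/29 = 0.103448.
d = −0.5·ln(0.620690) − 0.25·ln(0.793104) = −0.5·(-0.476924) − 0.25·(-0.231801) = 0.2964.

0.2964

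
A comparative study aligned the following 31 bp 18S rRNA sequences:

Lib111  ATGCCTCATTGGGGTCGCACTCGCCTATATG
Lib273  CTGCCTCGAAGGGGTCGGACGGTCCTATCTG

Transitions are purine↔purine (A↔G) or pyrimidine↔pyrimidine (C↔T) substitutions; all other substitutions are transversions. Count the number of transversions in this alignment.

8

The sequences differ at positions 1 (A/C, transversion), 8 (A/G, transition), 9 (T/A, transversion), 10 (T/A, transversion), 18 (C/G, transversion), 21 (T/G, transversion), 22 (C/G, transversion), 23 (G/T, transversion), 29 (A/C, transversion).
Of the 9 differences, 1 transition and 8 transversions, so the answer is 8.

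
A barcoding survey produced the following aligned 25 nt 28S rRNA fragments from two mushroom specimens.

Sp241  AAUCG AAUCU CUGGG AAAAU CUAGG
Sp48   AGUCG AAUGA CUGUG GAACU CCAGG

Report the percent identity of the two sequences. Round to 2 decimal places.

The sequences differ at positions 2 (A/G), 9 (C/G), 10 (U/A), 14 (G/U), 16 (A/G), 19 (A/C), 22 (U/C).
18 of the 25 sites match, so the percent identity is 18/25 × 100 = 72.00%.

72.00%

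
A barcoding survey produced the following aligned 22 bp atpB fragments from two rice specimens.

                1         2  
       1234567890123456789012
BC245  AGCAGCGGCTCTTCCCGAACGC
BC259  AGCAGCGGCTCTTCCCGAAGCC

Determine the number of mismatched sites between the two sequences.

Differing sites — 20:C/G; 21:G/C.
That gives 2 mismatches out of 22 aligned sites, so the Hamming distance is 2.

2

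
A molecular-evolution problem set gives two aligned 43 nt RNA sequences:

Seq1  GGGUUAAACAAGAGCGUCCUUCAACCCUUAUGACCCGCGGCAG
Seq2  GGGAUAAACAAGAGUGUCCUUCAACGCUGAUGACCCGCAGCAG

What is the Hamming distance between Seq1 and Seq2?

Mismatches occur at site 4 (U→A), site 15 (C→U), site 26 (C→G), site 29 (U→G), site 39 (G→A).
That gives 5 mismatches out of 43 aligned sites, so the Hamming distance is 5.

5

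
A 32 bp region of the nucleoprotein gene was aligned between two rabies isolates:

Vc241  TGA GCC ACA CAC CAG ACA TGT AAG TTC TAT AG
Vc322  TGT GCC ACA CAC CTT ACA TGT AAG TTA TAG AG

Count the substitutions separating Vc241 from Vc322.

Differing sites — 3:A/T; 14:A/T; 15:G/T; 27:C/A; 30:T/G.
That gives 5 mismatches out of 32 aligned sites, so the Hamming distance is 5.

5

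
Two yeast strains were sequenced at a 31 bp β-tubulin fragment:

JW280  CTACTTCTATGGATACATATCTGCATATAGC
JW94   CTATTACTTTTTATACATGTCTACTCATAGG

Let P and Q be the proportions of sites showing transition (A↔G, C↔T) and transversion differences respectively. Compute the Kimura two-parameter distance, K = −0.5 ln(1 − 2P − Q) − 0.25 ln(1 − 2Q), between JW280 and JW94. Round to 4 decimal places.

The sequences differ at positions 4 (C/T, transition), 6 (T/A, transversion), 9 (A/T, transversion), 11 (G/T, transversion), 12 (G/T, transversion), 19 (A/G, transition), 23 (G/A, transition), 25 (A/T, transversion), 26 (T/C, transition), 31 (C/G, transversion).
Of the 10 differences, 4 transitions and 6 transversions over 31 sites: P = 4/31 = 0.129032, Q = 6/31 = 0.193548.
d = −0.5·ln(0.548388) − 0.25·ln(0.612904) = −0.5·(-0.600772) − 0.25·(-0.489547) = 0.4228.

0.4228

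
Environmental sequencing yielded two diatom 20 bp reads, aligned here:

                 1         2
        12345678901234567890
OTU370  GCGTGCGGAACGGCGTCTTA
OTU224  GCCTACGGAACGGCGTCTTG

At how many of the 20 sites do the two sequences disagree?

3

The sequences differ at positions 3 (G/C), 5 (G/A), 20 (A/G).
That gives 3 mismatches out of 20 aligned sites, so the Hamming distance is 3.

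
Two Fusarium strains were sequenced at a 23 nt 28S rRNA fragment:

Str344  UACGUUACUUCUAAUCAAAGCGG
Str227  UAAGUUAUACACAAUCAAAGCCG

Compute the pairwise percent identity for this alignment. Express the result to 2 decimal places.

69.57%

The sequences differ at positions 3 (C/A), 8 (C/U), 9 (U/A), 10 (U/C), 11 (C/A), 12 (U/C), 22 (G/C).
16 of the 23 sites match, so the percent identity is 16/23 × 100 = 69.57%.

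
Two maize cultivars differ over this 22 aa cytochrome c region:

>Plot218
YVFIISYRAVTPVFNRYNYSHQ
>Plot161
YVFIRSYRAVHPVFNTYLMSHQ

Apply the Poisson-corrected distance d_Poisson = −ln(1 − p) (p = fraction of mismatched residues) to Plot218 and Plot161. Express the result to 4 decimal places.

0.2578

Mismatches occur at site 5 (I→R), site 11 (T→H), site 16 (R→T), site 18 (N→L), site 19 (Y→M).
p = 5/22 = 0.227273.
d = −ln(1 − 0.227273) = −ln(0.772727) = 0.2578.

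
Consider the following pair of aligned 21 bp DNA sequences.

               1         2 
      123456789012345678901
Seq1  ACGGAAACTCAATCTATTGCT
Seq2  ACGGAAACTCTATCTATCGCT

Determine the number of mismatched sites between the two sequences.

2

Differing sites — 11:A/T; 18:T/C.
That gives 2 mismatches out of 21 aligned sites, so the Hamming distance is 2.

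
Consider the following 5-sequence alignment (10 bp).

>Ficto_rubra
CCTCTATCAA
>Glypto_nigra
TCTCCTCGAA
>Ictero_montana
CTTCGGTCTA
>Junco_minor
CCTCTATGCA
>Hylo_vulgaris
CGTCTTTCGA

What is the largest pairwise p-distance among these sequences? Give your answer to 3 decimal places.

Pairwise Hamming distances:
  Ficto_rubra vs Glypto_nigra: 5
  Ficto_rubra vs Ictero_montana: 4
  Ficto_rubra vs Junco_minor: 2
  Ficto_rubra vs Hylo_vulgaris: 3
  Glypto_nigra vs Ictero_montana: 7
  Glypto_nigra vs Junco_minor: 5
  Glypto_nigra vs Hylo_vulgaris: 6
  Ictero_montana vs Junco_minor: 5
  Ictero_montana vs Hylo_vulgaris: 4
  Junco_minor vs Hylo_vulgaris: 4
The largest is 7 mismatches, between Glypto_nigra and Ictero_montana; p = 7/10 = 0.700.

0.700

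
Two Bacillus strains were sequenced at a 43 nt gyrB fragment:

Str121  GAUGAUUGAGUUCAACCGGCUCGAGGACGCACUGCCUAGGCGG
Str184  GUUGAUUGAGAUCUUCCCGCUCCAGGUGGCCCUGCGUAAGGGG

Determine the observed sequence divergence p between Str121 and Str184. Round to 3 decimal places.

0.279

The sequences differ at positions 2 (A/U), 11 (U/A), 14 (A/U), 15 (A/U), 18 (G/C), 23 (G/C), 27 (A/U), 28 (C/G), 31 (A/C), 36 (C/G), 39 (G/A), 41 (C/G).
There are 12 differences over 43 sites, so p = 12/43 = 0.279.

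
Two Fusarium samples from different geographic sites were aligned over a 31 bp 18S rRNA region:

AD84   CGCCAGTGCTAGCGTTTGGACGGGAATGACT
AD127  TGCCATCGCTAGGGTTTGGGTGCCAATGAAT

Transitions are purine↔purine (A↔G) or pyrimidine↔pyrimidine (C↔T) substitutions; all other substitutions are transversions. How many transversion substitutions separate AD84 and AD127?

The sequences differ at positions 1 (C/T, transition), 6 (G/T, transversion), 7 (T/C, transition), 13 (C/G, transversion), 20 (A/G, transition), 21 (C/T, transition), 23 (G/C, transversion), 24 (G/C, transversion), 30 (C/A, transversion).
Of the 9 differences, 4 transitions and 5 transversions, so the answer is 5.

5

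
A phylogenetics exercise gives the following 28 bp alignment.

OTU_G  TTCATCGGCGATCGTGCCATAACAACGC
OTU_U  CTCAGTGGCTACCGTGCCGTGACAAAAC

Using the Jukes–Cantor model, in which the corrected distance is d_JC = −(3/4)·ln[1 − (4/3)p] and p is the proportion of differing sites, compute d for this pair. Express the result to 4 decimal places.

Differing sites — 1:T/C; 5:T/G; 6:C/T; 10:G/T; 12:T/C; 19:A/G; 21:A/G; 26:C/A; 27:G/A.
p = 9/28 = 0.321429.
d = −0.75 · ln(1 − (4/3)·0.321429) = −0.75 · ln(0.571428) = −0.75 · (-0.559617) = 0.4197.

0.4197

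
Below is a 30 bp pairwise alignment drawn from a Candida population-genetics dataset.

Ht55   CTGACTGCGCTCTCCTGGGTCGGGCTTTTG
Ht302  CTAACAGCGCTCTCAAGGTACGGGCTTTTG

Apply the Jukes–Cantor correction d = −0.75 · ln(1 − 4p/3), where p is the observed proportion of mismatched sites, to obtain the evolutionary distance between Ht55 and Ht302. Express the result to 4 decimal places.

The sequences differ at positions 3 (G/A), 6 (T/A), 15 (C/A), 16 (T/A), 19 (G/T), 20 (T/A).
p = 6/30 = 0.200000.
d = −0.75 · ln(1 − (4/3)·0.200000) = −0.75 · ln(0.733333) = −0.75 · (-0.310155) = 0.2326.

0.2326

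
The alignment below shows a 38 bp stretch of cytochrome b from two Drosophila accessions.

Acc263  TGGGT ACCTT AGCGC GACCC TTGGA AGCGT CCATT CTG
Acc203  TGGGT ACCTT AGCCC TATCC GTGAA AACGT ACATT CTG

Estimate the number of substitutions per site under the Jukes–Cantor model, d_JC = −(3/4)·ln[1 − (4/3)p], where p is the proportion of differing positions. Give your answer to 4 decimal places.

0.2114

Mismatches occur at site 14 (G↔C), site 16 (G↔T), site 18 (C↔T), site 21 (T↔G), site 24 (G↔A), site 27 (G↔A), site 31 (C↔A).
p = 7/38 = 0.184211.
d = −0.75 · ln(1 − (4/3)·0.184211) = −0.75 · ln(0.754385) = −0.75 · (-0.281852) = 0.2114.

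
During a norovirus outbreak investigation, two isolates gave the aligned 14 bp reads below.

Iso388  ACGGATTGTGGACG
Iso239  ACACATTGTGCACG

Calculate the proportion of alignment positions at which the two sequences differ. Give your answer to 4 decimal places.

0.2143

Differing sites — 3:G/A; 4:G/C; 11:G/C.
There are 3 differences over 14 sites, so p = 3/14 = 0.2143.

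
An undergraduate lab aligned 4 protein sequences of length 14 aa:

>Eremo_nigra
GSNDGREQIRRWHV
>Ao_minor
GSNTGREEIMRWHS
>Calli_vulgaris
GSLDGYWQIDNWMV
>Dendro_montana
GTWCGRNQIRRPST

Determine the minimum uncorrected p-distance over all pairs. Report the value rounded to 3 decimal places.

0.286

Pairwise Hamming distances:
  Eremo_nigra vs Ao_minor: 4
  Eremo_nigra vs Calli_vulgaris: 6
  Eremo_nigra vs Dendro_montana: 7
  Ao_minor vs Calli_vulgaris: 9
  Ao_minor vs Dendro_montana: 9
  Calli_vulgaris vs Dendro_montana: 10
The smallest is 4 mismatches, between Eremo_nigra and Ao_minor; p = 4/14 = 0.286.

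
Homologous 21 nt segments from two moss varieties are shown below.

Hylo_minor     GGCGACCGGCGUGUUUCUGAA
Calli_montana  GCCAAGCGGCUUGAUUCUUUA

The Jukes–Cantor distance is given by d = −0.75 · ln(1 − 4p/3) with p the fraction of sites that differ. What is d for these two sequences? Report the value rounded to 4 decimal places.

Mismatches occur at site 2 (G↔C), site 4 (G↔A), site 6 (C↔G), site 11 (G↔U), site 14 (U↔A), site 19 (G↔U), site 20 (A↔U).
p = 7/21 = 0.333333.
d = −0.75 · ln(1 − (4/3)·0.333333) = −0.75 · ln(0.555556) = −0.75 · (-0.587786) = 0.4408.

0.4408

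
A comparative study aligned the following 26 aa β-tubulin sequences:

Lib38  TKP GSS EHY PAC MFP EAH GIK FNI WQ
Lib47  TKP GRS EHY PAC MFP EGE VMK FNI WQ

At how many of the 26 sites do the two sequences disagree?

The sequences differ at positions 5 (S/R), 17 (A/G), 18 (H/E), 19 (G/V), 20 (I/M).
That gives 5 mismatches out of 26 aligned sites, so the Hamming distance is 5.

5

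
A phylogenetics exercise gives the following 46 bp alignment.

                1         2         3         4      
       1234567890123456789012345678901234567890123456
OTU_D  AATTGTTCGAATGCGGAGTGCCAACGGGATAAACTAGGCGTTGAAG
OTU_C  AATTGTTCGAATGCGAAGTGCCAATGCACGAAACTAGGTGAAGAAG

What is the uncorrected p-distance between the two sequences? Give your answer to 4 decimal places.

0.1957

Differing sites — 16:G/A; 25:C/T; 27:G/C; 28:G/A; 29:A/C; 30:T/G; 39:C/T; 41:T/A; 42:T/A.
There are 9 differences over 46 sites, so p = 9/46 = 0.1957.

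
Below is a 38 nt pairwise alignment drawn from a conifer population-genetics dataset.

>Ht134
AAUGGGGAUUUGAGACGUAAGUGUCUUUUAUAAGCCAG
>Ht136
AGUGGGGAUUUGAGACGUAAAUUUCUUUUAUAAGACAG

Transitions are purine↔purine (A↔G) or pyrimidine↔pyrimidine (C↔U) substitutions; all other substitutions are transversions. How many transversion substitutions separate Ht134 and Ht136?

The sequences differ at positions 2 (A/G, transition), 21 (G/A, transition), 23 (G/U, transversion), 35 (C/A, transversion).
Of the 4 differences, 2 transitions and 2 transversions, so the answer is 2.

2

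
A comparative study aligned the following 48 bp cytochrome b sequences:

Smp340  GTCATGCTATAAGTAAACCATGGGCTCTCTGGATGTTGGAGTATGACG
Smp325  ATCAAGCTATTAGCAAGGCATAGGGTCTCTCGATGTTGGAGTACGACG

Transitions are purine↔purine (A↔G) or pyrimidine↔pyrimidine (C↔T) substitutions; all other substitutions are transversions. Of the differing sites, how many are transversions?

Differing sites — 1:G/A (Ti); 5:T/A (Tv); 11:A/T (Tv); 14:T/C (Ti); 17:A/G (Ti); 18:C/G (Tv); 22:G/A (Ti); 25:C/G (Tv); 31:G/C (Tv); 44:T/C (Ti).
Of the 10 differences, 5 transitions and 5 transversions, so the answer is 5.

5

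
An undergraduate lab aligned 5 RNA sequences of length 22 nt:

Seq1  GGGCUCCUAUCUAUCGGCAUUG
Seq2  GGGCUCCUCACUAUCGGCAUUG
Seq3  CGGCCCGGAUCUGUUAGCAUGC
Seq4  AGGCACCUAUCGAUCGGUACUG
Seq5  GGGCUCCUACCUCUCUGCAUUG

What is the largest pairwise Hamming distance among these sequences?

12

Pairwise Hamming distances:
  Seq1 vs Seq2: 2
  Seq1 vs Seq3: 9
  Seq1 vs Seq4: 5
  Seq1 vs Seq5: 3
  Seq2 vs Seq3: 11
  Seq2 vs Seq4: 7
  Seq2 vs Seq5: 4
  Seq3 vs Seq4: 12
  Seq3 vs Seq5: 10
  Seq4 vs Seq5: 8
The largest is 12, between Seq3 and Seq4.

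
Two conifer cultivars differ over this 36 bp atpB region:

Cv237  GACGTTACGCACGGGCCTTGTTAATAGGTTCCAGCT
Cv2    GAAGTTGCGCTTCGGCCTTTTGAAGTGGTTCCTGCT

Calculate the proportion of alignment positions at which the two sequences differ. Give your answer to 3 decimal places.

Differing sites — 3:C/A; 7:A/G; 11:A/T; 12:C/T; 13:G/C; 20:G/T; 22:T/G; 25:T/G; 26:A/T; 33:A/T.
There are 10 differences over 36 sites, so p = 10/36 = 0.278.

0.278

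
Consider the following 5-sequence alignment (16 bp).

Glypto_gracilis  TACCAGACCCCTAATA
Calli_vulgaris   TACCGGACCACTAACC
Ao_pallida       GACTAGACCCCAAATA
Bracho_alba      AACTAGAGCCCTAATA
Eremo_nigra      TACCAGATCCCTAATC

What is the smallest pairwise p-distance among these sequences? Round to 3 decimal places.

Pairwise Hamming distances:
  Glypto_gracilis vs Calli_vulgaris: 4
  Glypto_gracilis vs Ao_pallida: 3
  Glypto_gracilis vs Bracho_alba: 3
  Glypto_gracilis vs Eremo_nigra: 2
  Calli_vulgaris vs Ao_pallida: 7
  Calli_vulgaris vs Bracho_alba: 7
  Calli_vulgaris vs Eremo_nigra: 4
  Ao_pallida vs Bracho_alba: 3
  Ao_pallida vs Eremo_nigra: 5
  Bracho_alba vs Eremo_nigra: 4
The smallest is 2 mismatches, between Glypto_gracilis and Eremo_nigra; p = 2/16 = 0.125.

0.125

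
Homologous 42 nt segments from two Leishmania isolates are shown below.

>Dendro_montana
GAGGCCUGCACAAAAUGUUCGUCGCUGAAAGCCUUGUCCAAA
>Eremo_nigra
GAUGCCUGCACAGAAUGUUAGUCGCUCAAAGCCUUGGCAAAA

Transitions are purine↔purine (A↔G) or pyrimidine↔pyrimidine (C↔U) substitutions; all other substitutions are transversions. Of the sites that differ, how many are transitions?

1

The sequences differ at positions 3 (G/U, transversion), 13 (A/G, transition), 20 (C/A, transversion), 27 (G/C, transversion), 37 (U/G, transversion), 39 (C/A, transversion).
Of the 6 differences, 1 transition and 5 transversions, so the answer is 1.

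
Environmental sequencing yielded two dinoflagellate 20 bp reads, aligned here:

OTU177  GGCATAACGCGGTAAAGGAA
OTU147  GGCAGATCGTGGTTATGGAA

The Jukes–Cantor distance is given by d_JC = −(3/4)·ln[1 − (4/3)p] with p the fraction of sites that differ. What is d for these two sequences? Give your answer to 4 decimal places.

0.3041

Differing sites — 5:T/G; 7:A/T; 10:C/T; 14:A/T; 16:A/T.
p = 5/20 = 0.250000.
d = −0.75 · ln(1 − (4/3)·0.250000) = −0.75 · ln(0.666667) = −0.75 · (-0.405465) = 0.3041.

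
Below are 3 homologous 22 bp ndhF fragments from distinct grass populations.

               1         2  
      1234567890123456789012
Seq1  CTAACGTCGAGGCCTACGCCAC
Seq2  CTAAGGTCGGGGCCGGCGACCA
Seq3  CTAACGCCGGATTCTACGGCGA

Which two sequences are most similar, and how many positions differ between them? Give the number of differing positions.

7

Pairwise Hamming distances:
  Seq1 vs Seq2: 7
  Seq1 vs Seq3: 8
  Seq2 vs Seq3: 9
The smallest is 7, between Seq1 and Seq2.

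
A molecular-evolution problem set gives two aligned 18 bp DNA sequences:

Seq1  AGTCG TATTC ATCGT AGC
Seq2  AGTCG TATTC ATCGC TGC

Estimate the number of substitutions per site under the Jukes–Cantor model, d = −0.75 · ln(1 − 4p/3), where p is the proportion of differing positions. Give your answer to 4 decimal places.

The sequences differ at positions 15 (T/C), 16 (A/T).
p = 2/18 = 0.111111.
d = −0.75 · ln(1 − (4/3)·0.111111) = −0.75 · ln(0.851852) = −0.75 · (-0.160342) = 0.1203.

0.1203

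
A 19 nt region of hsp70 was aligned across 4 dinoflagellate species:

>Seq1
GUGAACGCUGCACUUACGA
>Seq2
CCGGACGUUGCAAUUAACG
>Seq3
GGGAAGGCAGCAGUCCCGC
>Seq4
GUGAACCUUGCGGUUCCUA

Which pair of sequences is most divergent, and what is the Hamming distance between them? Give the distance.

Pairwise Hamming distances:
  Seq1 vs Seq2: 8
  Seq1 vs Seq3: 7
  Seq1 vs Seq4: 6
  Seq2 vs Seq3: 12
  Seq2 vs Seq4: 10
  Seq3 vs Seq4: 9
The largest is 12, between Seq2 and Seq3.

12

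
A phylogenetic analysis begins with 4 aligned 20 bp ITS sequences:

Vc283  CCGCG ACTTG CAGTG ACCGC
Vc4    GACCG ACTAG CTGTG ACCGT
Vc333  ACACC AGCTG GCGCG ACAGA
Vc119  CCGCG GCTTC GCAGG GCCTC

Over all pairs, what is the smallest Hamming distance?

Pairwise Hamming distances:
  Vc283 vs Vc4: 6
  Vc283 vs Vc333: 10
  Vc283 vs Vc119: 8
  Vc4 vs Vc333: 12
  Vc4 vs Vc119: 13
  Vc333 vs Vc119: 13
The smallest is 6, between Vc283 and Vc4.

6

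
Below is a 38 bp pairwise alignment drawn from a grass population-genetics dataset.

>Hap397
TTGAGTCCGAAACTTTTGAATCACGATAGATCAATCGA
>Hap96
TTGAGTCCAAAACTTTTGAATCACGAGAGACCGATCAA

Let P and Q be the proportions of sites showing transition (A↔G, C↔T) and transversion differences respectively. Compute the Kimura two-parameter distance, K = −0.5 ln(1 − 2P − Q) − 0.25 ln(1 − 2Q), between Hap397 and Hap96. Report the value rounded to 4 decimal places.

Differing sites — 9:G/A (Ti); 27:T/G (Tv); 31:T/C (Ti); 33:A/G (Ti); 37:G/A (Ti).
Of the 5 differences, 4 transitions and 1 transversion over 38 sites: P = 4/38 = 0.105263, Q = 1/38 = 0.026316.
d = −0.5·ln(0.763158) − 0.25·ln(0.947368) = −0.5·(-0.270290) − 0.25·(-0.054068) = 0.1487.

0.1487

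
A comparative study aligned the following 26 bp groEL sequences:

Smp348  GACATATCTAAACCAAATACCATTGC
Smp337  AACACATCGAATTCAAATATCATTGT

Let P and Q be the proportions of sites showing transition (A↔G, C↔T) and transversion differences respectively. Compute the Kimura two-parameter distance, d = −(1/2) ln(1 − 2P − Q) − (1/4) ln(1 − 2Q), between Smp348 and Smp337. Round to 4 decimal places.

0.3513

The sequences differ at positions 1 (G/A, transition), 5 (T/C, transition), 9 (T/G, transversion), 12 (A/T, transversion), 13 (C/T, transition), 20 (C/T, transition), 26 (C/T, transition).
Of the 7 differences, 5 transitions and 2 transversions over 26 sites: P = 5/26 = 0.192308, Q = 2/26 = 0.076923.
d = −0.5·ln(0.538461) − 0.25·ln(0.846154) = −0.5·(-0.619040) − 0.25·(-0.167054) = 0.3513.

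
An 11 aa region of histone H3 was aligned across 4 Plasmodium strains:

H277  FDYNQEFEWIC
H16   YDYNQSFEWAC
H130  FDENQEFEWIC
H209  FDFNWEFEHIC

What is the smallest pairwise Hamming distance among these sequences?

1

Pairwise Hamming distances:
  H277 vs H16: 3
  H277 vs H130: 1
  H277 vs H209: 3
  H16 vs H130: 4
  H16 vs H209: 6
  H130 vs H209: 3
The smallest is 1, between H277 and H130.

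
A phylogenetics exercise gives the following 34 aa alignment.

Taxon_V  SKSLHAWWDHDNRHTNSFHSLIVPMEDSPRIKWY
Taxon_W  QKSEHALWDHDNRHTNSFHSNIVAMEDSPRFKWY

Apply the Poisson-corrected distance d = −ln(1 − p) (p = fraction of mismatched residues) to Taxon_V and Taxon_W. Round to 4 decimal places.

0.1942

The sequences differ at positions 1 (S/Q), 4 (L/E), 7 (W/L), 21 (L/N), 24 (P/A), 31 (I/F).
p = 6/34 = 0.176471.
d = −ln(1 − 0.176471) = −ln(0.823529) = 0.1942.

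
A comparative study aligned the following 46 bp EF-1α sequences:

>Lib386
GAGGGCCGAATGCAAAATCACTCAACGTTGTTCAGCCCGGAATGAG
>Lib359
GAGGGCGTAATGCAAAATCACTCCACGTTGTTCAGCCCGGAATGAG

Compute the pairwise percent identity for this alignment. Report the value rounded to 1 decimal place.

Differing sites — 7:C/G; 8:G/T; 24:A/C.
43 of the 46 sites match, so the percent identity is 43/46 × 100 = 93.5%.

93.5%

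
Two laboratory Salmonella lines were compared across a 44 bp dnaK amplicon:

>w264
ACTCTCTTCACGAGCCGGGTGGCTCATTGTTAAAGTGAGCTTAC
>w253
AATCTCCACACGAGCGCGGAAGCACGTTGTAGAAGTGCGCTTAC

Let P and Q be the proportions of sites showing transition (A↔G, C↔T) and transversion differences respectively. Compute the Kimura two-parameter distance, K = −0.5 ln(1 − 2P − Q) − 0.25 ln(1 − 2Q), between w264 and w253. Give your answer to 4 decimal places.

0.3390

Differing sites — 2:C/A (Tv); 7:T/C (Ti); 8:T/A (Tv); 16:C/G (Tv); 17:G/C (Tv); 20:T/A (Tv); 21:G/A (Ti); 24:T/A (Tv); 26:A/G (Ti); 31:T/A (Tv); 32:A/G (Ti); 38:A/C (Tv).
Of the 12 differences, 4 transitions and 8 transversions over 44 sites: P = 4/44 = 0.090909, Q = 8/44 = 0.181818.
d = −0.5·ln(0.636364) − 0.25·ln(0.636364) = −0.5·(-0.451985) − 0.25·(-0.451985) = 0.3390.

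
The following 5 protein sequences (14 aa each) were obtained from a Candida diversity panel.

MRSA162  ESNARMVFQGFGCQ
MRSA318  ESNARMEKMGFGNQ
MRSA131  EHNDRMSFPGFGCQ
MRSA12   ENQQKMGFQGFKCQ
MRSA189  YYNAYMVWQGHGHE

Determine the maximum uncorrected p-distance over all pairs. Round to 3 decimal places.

0.786

Pairwise Hamming distances:
  MRSA162 vs MRSA318: 4
  MRSA162 vs MRSA131: 4
  MRSA162 vs MRSA12: 6
  MRSA162 vs MRSA189: 7
  MRSA318 vs MRSA131: 6
  MRSA318 vs MRSA12: 9
  MRSA318 vs MRSA189: 9
  MRSA131 vs MRSA12: 7
  MRSA131 vs MRSA189: 10
  MRSA12 vs MRSA189: 11
The largest is 11 mismatches, between MRSA12 and MRSA189; p = 11/14 = 0.786.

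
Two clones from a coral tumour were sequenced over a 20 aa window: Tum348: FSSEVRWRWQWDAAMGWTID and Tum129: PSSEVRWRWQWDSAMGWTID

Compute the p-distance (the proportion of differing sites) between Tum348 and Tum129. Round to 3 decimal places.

The sequences differ at positions 1 (F/P), 13 (A/S).
There are 2 differences over 20 sites, so p = 2/20 = 0.100.

0.100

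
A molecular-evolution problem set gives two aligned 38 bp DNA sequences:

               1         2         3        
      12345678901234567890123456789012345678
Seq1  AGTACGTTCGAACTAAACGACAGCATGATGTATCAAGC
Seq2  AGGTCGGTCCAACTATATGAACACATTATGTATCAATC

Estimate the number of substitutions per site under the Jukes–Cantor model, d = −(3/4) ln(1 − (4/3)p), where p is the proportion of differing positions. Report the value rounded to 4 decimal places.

0.3658

Mismatches occur at site 3 (T/G), site 4 (A/T), site 7 (T/G), site 10 (G/C), site 16 (A/T), site 18 (C/T), site 21 (C/A), site 22 (A/C), site 23 (G/A), site 27 (G/T), site 37 (G/T).
p = 11/38 = 0.289474.
d = −0.75 · ln(1 − (4/3)·0.289474) = −0.75 · ln(0.614035) = −0.75 · (-0.487703) = 0.3658.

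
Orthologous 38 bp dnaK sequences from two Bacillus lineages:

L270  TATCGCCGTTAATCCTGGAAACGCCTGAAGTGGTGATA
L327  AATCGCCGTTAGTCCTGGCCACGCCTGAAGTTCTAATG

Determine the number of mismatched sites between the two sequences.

8

Differing sites — 1:T/A; 12:A/G; 19:A/C; 20:A/C; 32:G/T; 33:G/C; 35:G/A; 38:A/G.
That gives 8 mismatches out of 38 aligned sites, so the Hamming distance is 8.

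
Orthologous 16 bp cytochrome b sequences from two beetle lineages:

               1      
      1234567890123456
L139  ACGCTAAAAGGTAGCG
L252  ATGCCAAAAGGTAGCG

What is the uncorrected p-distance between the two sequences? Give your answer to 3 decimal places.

Mismatches occur at site 2 (C↔T), site 5 (T↔C).
There are 2 differences over 16 sites, so p = 2/16 = 0.125.

0.125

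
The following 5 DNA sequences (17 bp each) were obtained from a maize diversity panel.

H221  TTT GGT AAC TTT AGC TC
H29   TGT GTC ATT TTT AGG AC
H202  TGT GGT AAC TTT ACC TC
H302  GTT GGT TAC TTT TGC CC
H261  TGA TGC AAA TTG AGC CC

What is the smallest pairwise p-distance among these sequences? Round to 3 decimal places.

0.118

Pairwise Hamming distances:
  H221 vs H29: 7
  H221 vs H202: 2
  H221 vs H302: 4
  H221 vs H261: 7
  H29 vs H202: 7
  H29 vs H302: 10
  H29 vs H261: 8
  H202 vs H302: 6
  H202 vs H261: 7
  H302 vs H261: 9
The smallest is 2 mismatches, between H221 and H202; p = 2/17 = 0.118.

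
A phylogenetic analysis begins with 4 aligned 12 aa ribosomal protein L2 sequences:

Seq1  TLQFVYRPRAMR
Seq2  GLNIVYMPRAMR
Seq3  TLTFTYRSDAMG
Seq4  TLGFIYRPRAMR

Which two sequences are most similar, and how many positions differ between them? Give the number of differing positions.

2

Pairwise Hamming distances:
  Seq1 vs Seq2: 4
  Seq1 vs Seq3: 5
  Seq1 vs Seq4: 2
  Seq2 vs Seq3: 8
  Seq2 vs Seq4: 5
  Seq3 vs Seq4: 5
The smallest is 2, between Seq1 and Seq4.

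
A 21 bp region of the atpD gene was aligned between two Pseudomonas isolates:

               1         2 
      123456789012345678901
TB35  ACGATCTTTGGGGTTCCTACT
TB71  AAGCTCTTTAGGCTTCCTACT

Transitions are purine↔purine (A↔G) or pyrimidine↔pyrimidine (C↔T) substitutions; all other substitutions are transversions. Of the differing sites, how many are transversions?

3

The sequences differ at positions 2 (C/A, transversion), 4 (A/C, transversion), 10 (G/A, transition), 13 (G/C, transversion).
Of the 4 differences, 1 transition and 3 transversions, so the answer is 3.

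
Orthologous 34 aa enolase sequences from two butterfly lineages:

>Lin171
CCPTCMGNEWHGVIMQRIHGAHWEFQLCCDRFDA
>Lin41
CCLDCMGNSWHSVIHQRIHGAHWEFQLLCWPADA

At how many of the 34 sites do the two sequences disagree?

9

Mismatches occur at site 3 (P→L), site 4 (T→D), site 9 (E→S), site 12 (G→S), site 15 (M→H), site 28 (C→L), site 30 (D→W), site 31 (R→P), site 32 (F→A).
That gives 9 mismatches out of 34 aligned sites, so the Hamming distance is 9.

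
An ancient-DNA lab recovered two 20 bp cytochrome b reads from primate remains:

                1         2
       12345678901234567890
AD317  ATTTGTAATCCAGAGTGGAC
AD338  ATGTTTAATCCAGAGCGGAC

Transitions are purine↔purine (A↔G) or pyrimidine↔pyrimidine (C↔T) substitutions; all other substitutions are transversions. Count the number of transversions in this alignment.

The sequences differ at positions 3 (T/G, transversion), 5 (G/T, transversion), 16 (T/C, transition).
Of the 3 differences, 1 transition and 2 transversions, so the answer is 2.

2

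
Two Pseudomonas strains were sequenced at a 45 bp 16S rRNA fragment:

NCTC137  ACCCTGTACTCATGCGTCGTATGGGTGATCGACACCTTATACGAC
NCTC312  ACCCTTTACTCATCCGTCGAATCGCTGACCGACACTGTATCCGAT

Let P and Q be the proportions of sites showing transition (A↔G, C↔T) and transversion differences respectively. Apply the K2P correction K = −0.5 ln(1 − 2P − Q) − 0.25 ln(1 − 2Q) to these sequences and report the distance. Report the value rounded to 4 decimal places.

The sequences differ at positions 6 (G/T, transversion), 14 (G/C, transversion), 20 (T/A, transversion), 23 (G/C, transversion), 25 (G/C, transversion), 29 (T/C, transition), 36 (C/T, transition), 37 (T/G, transversion), 41 (A/C, transversion), 45 (C/T, transition).
Of the 10 differences, 3 transitions and 7 transversions over 45 sites: P = 3/45 = 0.066667, Q = 7/45 = 0.155556.
d = −0.5·ln(0.711110) − 0.25·ln(0.688888) = −0.5·(-0.340928) − 0.25·(-0.372677) = 0.2636.

0.2636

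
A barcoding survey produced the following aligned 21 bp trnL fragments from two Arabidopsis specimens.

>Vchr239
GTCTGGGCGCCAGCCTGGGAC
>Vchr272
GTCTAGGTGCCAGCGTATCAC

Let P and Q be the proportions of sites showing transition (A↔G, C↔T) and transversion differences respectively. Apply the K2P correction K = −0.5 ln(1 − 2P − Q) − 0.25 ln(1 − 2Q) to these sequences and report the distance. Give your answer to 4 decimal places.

0.3639

Differing sites — 5:G/A (Ti); 8:C/T (Ti); 15:C/G (Tv); 17:G/A (Ti); 18:G/T (Tv); 19:G/C (Tv).
Of the 6 differences, 3 transitions and 3 transversions over 21 sites: P = 3/21 = 0.142857, Q = 3/21 = 0.142857.
d = −0.5·ln(0.571429) − 0.25·ln(0.714286) = −0.5·(-0.559615) − 0.25·(-0.336472) = 0.3639.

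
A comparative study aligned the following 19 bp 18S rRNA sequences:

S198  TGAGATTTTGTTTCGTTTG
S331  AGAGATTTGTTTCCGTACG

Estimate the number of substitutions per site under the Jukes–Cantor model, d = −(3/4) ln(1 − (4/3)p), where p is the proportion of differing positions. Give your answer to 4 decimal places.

Mismatches occur at site 1 (T/A), site 9 (T/G), site 10 (G/T), site 13 (T/C), site 17 (T/A), site 18 (T/C).
p = 6/19 = 0.315789.
d = −0.75 · ln(1 − (4/3)·0.315789) = −0.75 · ln(0.578948) = −0.75 · (-0.546543) = 0.4099.

0.4099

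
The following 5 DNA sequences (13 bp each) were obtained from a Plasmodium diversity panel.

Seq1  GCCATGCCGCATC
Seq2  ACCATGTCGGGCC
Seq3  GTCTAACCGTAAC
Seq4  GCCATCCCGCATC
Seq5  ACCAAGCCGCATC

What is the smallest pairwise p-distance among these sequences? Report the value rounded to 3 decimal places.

Pairwise Hamming distances:
  Seq1 vs Seq2: 5
  Seq1 vs Seq3: 6
  Seq1 vs Seq4: 1
  Seq1 vs Seq5: 2
  Seq2 vs Seq3: 9
  Seq2 vs Seq4: 6
  Seq2 vs Seq5: 5
  Seq3 vs Seq4: 6
  Seq3 vs Seq5: 6
  Seq4 vs Seq5: 3
The smallest is 1 mismatch, between Seq1 and Seq4; p = 1/13 = 0.077.

0.077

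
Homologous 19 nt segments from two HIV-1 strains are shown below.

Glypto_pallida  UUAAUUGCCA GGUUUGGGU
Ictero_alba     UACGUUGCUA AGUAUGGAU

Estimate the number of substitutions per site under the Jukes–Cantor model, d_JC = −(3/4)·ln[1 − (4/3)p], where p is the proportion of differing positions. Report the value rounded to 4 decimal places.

Differing sites — 2:U/A; 3:A/C; 4:A/G; 9:C/U; 11:G/A; 14:U/A; 18:G/A.
p = 7/19 = 0.368421.
d = −0.75 · ln(1 − (4/3)·0.368421) = −0.75 · ln(0.508772) = −0.75 · (-0.675755) = 0.5068.

0.5068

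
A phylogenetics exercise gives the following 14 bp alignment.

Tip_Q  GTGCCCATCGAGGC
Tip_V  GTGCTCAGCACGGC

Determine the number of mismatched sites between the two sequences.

The sequences differ at positions 5 (C/T), 8 (T/G), 10 (G/A), 11 (A/C).
That gives 4 mismatches out of 14 aligned sites, so the Hamming distance is 4.

4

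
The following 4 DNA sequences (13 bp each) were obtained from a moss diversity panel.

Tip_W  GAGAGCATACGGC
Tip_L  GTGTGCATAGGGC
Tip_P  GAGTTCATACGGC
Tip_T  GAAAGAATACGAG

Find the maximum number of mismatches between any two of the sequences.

7

Pairwise Hamming distances:
  Tip_W vs Tip_L: 3
  Tip_W vs Tip_P: 2
  Tip_W vs Tip_T: 4
  Tip_L vs Tip_P: 3
  Tip_L vs Tip_T: 7
  Tip_P vs Tip_T: 6
The largest is 7, between Tip_L and Tip_T.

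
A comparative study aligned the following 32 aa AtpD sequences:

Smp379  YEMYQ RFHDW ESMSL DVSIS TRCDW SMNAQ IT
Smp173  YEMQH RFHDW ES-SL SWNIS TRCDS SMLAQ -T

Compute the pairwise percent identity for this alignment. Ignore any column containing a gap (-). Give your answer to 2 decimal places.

Excluding the 2 gap columns leaves 30 comparable sites.
Mismatches occur at site 4 (Y/Q), site 5 (Q/H), site 16 (D/S), site 17 (V/W), site 18 (S/N), site 25 (W/S), site 28 (N/L).
23 of the 30 comparable sites match, so the percent identity is 23/30 × 100 = 76.67%.

76.67%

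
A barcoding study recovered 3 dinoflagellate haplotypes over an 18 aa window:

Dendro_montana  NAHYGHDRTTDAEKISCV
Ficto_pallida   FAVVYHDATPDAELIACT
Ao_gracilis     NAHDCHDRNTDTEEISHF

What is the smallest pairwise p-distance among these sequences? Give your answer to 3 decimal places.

0.389

Pairwise Hamming distances:
  Dendro_montana vs Ficto_pallida: 9
  Dendro_montana vs Ao_gracilis: 7
  Ficto_pallida vs Ao_gracilis: 12
The smallest is 7 mismatches, between Dendro_montana and Ao_gracilis; p = 7/18 = 0.389.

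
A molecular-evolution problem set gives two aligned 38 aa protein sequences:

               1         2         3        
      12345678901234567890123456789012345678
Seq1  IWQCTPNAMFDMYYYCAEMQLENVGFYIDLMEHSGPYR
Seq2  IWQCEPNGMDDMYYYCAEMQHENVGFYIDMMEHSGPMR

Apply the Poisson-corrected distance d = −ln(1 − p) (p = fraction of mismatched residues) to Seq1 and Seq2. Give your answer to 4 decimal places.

The sequences differ at positions 5 (T/E), 8 (A/G), 10 (F/D), 21 (L/H), 30 (L/M), 37 (Y/M).
p = 6/38 = 0.157895.
d = −ln(1 − 0.157895) = −ln(0.842105) = 0.1719.

0.1719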